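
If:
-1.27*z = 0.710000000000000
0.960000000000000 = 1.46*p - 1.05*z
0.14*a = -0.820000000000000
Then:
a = -5.86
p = 0.26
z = -0.56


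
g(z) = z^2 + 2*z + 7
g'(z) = 2*z + 2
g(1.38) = 11.66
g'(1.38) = 4.76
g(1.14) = 10.58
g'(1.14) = 4.28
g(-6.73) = 38.83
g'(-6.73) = -11.46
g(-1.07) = 6.00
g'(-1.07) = -0.14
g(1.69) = 13.24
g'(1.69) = 5.38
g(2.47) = 18.04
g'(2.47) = 6.94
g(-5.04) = 22.32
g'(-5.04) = -8.08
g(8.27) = 91.93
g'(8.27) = 18.54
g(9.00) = 106.00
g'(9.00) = 20.00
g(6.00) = 55.00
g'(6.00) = 14.00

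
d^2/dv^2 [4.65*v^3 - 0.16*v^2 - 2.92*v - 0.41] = 27.9*v - 0.32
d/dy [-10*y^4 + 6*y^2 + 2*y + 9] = -40*y^3 + 12*y + 2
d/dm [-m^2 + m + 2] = 1 - 2*m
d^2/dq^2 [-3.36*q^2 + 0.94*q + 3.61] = -6.72000000000000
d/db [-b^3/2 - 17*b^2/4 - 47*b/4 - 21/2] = -3*b^2/2 - 17*b/2 - 47/4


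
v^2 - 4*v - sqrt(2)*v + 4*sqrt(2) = (v - 4)*(v - sqrt(2))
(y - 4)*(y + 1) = y^2 - 3*y - 4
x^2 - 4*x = x*(x - 4)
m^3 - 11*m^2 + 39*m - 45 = (m - 5)*(m - 3)^2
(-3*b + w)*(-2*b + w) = 6*b^2 - 5*b*w + w^2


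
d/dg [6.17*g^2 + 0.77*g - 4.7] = 12.34*g + 0.77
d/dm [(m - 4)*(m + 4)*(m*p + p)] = p*(3*m^2 + 2*m - 16)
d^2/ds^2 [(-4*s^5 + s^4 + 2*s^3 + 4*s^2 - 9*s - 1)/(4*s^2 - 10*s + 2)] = (-48*s^7 + 324*s^6 - 702*s^5 + 381*s^4 - 30*s^3 - 60*s^2 + 90*s - 64)/(8*s^6 - 60*s^5 + 162*s^4 - 185*s^3 + 81*s^2 - 15*s + 1)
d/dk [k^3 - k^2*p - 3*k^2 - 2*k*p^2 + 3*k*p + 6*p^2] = 3*k^2 - 2*k*p - 6*k - 2*p^2 + 3*p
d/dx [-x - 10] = -1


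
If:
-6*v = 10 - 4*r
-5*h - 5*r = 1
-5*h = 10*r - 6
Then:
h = -8/5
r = 7/5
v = -11/15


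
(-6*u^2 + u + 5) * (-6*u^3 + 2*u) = 36*u^5 - 6*u^4 - 42*u^3 + 2*u^2 + 10*u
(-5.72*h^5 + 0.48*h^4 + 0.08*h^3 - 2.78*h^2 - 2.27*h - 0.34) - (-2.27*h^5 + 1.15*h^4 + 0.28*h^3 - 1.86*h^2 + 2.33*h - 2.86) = -3.45*h^5 - 0.67*h^4 - 0.2*h^3 - 0.92*h^2 - 4.6*h + 2.52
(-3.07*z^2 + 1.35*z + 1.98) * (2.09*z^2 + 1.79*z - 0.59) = -6.4163*z^4 - 2.6738*z^3 + 8.366*z^2 + 2.7477*z - 1.1682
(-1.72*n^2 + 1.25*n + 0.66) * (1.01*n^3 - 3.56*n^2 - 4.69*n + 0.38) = -1.7372*n^5 + 7.3857*n^4 + 4.2834*n^3 - 8.8657*n^2 - 2.6204*n + 0.2508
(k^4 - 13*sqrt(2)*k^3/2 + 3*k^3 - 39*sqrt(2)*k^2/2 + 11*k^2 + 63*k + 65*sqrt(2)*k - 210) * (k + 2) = k^5 - 13*sqrt(2)*k^4/2 + 5*k^4 - 65*sqrt(2)*k^3/2 + 17*k^3 + 26*sqrt(2)*k^2 + 85*k^2 - 84*k + 130*sqrt(2)*k - 420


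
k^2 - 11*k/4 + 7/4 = (k - 7/4)*(k - 1)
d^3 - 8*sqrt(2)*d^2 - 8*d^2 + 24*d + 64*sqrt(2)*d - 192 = (d - 8)*(d - 6*sqrt(2))*(d - 2*sqrt(2))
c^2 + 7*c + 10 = (c + 2)*(c + 5)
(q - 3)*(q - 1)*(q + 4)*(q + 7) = q^4 + 7*q^3 - 13*q^2 - 79*q + 84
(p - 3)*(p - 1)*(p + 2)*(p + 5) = p^4 + 3*p^3 - 15*p^2 - 19*p + 30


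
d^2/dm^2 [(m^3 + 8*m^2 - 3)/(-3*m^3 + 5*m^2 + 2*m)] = 2*(-87*m^6 - 18*m^5 + 18*m^4 - 284*m^3 + 171*m^2 + 90*m + 12)/(m^3*(27*m^6 - 135*m^5 + 171*m^4 + 55*m^3 - 114*m^2 - 60*m - 8))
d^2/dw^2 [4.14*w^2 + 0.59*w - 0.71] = 8.28000000000000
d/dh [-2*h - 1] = -2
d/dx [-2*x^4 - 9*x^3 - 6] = x^2*(-8*x - 27)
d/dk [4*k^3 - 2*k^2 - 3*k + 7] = 12*k^2 - 4*k - 3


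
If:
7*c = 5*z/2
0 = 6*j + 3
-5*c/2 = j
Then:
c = 1/5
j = -1/2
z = 14/25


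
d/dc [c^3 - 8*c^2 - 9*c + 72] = 3*c^2 - 16*c - 9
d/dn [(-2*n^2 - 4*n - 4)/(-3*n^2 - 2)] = 4*(-3*n^2 - 4*n + 2)/(9*n^4 + 12*n^2 + 4)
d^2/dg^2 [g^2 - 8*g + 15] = 2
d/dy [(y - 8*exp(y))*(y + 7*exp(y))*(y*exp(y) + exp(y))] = (y^3 - 2*y^2*exp(y) + 4*y^2 - 168*y*exp(2*y) - 4*y*exp(y) + 2*y - 224*exp(2*y) - exp(y))*exp(y)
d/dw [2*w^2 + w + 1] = 4*w + 1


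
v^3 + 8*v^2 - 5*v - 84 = (v - 3)*(v + 4)*(v + 7)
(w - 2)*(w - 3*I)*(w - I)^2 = w^4 - 2*w^3 - 5*I*w^3 - 7*w^2 + 10*I*w^2 + 14*w + 3*I*w - 6*I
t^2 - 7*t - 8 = (t - 8)*(t + 1)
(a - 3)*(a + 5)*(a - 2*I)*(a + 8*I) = a^4 + 2*a^3 + 6*I*a^3 + a^2 + 12*I*a^2 + 32*a - 90*I*a - 240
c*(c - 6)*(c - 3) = c^3 - 9*c^2 + 18*c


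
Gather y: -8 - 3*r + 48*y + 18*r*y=-3*r + y*(18*r + 48) - 8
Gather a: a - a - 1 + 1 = 0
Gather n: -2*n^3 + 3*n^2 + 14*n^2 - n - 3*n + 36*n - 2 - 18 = -2*n^3 + 17*n^2 + 32*n - 20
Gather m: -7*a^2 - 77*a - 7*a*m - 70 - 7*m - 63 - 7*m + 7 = -7*a^2 - 77*a + m*(-7*a - 14) - 126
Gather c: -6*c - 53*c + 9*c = -50*c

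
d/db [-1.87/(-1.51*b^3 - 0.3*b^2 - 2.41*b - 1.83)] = (-8.4711*b^2 - 1.122*b - 4.5067)/(1.51*b^3 + 0.3*b^2 + 2.41*b + 1.83)^2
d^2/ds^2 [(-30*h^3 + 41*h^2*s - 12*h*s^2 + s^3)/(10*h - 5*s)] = 2*(-4*h^3 - 12*h^2*s + 6*h*s^2 - s^3)/(5*(-8*h^3 + 12*h^2*s - 6*h*s^2 + s^3))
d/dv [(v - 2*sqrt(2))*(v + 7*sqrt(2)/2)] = 2*v + 3*sqrt(2)/2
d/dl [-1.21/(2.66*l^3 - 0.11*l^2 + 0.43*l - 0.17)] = (9.6558*l^2 - 0.2662*l + 0.5203)/(2.66*l^3 - 0.11*l^2 + 0.43*l - 0.17)^2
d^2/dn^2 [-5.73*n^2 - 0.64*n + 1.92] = -11.4600000000000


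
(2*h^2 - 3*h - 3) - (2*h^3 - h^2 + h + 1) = -2*h^3 + 3*h^2 - 4*h - 4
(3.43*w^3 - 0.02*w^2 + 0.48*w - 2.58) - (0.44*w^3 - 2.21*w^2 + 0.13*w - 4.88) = 2.99*w^3 + 2.19*w^2 + 0.35*w + 2.3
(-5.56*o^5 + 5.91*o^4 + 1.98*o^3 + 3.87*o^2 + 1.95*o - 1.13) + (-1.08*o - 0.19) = -5.56*o^5 + 5.91*o^4 + 1.98*o^3 + 3.87*o^2 + 0.87*o - 1.32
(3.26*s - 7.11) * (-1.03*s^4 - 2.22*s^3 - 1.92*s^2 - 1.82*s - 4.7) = -3.3578*s^5 + 0.0861000000000001*s^4 + 9.525*s^3 + 7.718*s^2 - 2.3818*s + 33.417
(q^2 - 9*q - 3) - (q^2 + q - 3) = -10*q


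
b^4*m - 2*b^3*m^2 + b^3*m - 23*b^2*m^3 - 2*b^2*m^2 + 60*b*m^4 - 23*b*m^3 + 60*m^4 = (b - 4*m)*(b - 3*m)*(b + 5*m)*(b*m + m)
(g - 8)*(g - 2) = g^2 - 10*g + 16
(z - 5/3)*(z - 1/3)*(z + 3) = z^3 + z^2 - 49*z/9 + 5/3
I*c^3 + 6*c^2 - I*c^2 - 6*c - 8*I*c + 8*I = (c - 4*I)*(c - 2*I)*(I*c - I)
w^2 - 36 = (w - 6)*(w + 6)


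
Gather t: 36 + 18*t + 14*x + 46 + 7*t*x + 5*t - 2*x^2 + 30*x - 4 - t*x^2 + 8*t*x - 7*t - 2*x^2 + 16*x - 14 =t*(-x^2 + 15*x + 16) - 4*x^2 + 60*x + 64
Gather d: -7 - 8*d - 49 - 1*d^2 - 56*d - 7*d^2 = -8*d^2 - 64*d - 56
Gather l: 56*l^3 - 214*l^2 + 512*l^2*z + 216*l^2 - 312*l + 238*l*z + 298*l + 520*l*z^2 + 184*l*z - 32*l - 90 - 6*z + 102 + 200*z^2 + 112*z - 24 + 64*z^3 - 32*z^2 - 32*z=56*l^3 + l^2*(512*z + 2) + l*(520*z^2 + 422*z - 46) + 64*z^3 + 168*z^2 + 74*z - 12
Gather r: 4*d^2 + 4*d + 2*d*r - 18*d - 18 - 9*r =4*d^2 - 14*d + r*(2*d - 9) - 18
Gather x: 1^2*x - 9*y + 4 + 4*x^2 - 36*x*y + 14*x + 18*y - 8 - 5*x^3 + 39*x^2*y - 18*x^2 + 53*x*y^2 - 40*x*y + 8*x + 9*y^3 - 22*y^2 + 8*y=-5*x^3 + x^2*(39*y - 14) + x*(53*y^2 - 76*y + 23) + 9*y^3 - 22*y^2 + 17*y - 4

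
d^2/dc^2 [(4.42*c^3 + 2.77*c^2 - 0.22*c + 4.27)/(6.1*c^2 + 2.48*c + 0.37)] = (2.27373675443232e-13*c^5 - 65.7638640000001*c^3 + 940.143612*c^2 + 394.189188*c + 34.411806)/(226.981*c^6 + 276.8424*c^5 + 153.85542*c^4 + 48.837152*c^3 + 9.332214*c^2 + 1.018536*c + 0.050653)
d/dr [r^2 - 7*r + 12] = 2*r - 7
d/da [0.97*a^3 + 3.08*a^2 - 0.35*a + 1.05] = 2.91*a^2 + 6.16*a - 0.35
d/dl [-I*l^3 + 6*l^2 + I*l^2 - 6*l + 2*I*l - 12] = -3*I*l^2 + 2*l*(6 + I) - 6 + 2*I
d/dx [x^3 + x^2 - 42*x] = 3*x^2 + 2*x - 42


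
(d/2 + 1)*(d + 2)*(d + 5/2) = d^3/2 + 13*d^2/4 + 7*d + 5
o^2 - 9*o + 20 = (o - 5)*(o - 4)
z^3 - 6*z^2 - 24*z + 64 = (z - 8)*(z - 2)*(z + 4)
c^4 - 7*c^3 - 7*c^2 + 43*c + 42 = (c - 7)*(c - 3)*(c + 1)*(c + 2)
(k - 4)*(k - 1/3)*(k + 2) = k^3 - 7*k^2/3 - 22*k/3 + 8/3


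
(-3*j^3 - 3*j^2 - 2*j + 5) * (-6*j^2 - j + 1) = 18*j^5 + 21*j^4 + 12*j^3 - 31*j^2 - 7*j + 5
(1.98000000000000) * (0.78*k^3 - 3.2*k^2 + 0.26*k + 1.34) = 1.5444*k^3 - 6.336*k^2 + 0.5148*k + 2.6532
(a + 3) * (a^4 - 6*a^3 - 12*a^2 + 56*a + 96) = a^5 - 3*a^4 - 30*a^3 + 20*a^2 + 264*a + 288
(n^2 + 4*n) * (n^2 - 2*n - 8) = n^4 + 2*n^3 - 16*n^2 - 32*n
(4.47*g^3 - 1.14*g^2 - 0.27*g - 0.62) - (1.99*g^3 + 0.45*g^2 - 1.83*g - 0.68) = 2.48*g^3 - 1.59*g^2 + 1.56*g + 0.0600000000000001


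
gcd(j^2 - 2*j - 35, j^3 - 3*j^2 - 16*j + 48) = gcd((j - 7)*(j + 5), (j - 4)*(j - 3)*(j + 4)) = 1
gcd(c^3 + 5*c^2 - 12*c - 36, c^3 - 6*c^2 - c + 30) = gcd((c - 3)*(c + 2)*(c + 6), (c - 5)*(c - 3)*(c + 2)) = c^2 - c - 6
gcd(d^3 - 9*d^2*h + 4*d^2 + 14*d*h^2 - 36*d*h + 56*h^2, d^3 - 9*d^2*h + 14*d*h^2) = d^2 - 9*d*h + 14*h^2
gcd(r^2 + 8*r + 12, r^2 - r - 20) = 1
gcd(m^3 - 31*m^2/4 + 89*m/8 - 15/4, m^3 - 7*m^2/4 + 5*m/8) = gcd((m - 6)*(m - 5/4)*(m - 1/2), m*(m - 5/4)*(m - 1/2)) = m^2 - 7*m/4 + 5/8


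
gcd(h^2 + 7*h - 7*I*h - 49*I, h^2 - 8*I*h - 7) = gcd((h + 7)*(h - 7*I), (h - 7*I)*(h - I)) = h - 7*I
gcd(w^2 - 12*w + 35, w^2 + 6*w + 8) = 1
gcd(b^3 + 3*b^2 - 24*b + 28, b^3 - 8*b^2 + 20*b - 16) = b^2 - 4*b + 4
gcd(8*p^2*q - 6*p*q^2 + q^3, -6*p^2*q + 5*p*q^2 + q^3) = q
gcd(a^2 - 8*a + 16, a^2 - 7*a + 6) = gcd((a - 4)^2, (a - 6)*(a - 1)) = 1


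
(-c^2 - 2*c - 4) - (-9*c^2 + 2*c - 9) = 8*c^2 - 4*c + 5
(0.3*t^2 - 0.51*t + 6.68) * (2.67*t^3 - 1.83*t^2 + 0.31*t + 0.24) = 0.801*t^5 - 1.9107*t^4 + 18.8619*t^3 - 12.3105*t^2 + 1.9484*t + 1.6032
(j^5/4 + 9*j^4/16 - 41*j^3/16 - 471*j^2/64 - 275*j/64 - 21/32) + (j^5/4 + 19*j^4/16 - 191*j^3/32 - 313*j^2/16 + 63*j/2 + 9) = j^5/2 + 7*j^4/4 - 273*j^3/32 - 1723*j^2/64 + 1741*j/64 + 267/32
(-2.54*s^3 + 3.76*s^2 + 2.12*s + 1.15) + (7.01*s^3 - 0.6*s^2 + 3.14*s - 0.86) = 4.47*s^3 + 3.16*s^2 + 5.26*s + 0.29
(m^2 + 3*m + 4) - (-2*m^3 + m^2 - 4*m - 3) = 2*m^3 + 7*m + 7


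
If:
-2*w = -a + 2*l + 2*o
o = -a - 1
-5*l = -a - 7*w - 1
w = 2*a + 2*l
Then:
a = -8/27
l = 31/81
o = -19/27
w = 14/81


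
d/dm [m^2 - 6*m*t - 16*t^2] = 2*m - 6*t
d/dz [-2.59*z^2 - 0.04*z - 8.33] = -5.18*z - 0.04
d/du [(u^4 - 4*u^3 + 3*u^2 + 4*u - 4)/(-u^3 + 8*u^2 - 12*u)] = (-u^4 + 12*u^3 - 13*u^2 + 4*u - 12)/(u^2*(u^2 - 12*u + 36))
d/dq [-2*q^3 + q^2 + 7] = 2*q*(1 - 3*q)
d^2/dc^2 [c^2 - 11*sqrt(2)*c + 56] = 2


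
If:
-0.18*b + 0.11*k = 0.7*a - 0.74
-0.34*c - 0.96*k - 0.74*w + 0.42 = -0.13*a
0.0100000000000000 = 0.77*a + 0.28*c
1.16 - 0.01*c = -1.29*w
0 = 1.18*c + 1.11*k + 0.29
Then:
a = 0.79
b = 2.27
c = -2.13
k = 2.01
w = -0.92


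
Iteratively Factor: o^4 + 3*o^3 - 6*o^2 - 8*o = (o + 4)*(o^3 - o^2 - 2*o) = (o - 2)*(o + 4)*(o^2 + o) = o*(o - 2)*(o + 4)*(o + 1)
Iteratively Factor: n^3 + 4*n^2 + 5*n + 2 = (n + 2)*(n^2 + 2*n + 1) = (n + 1)*(n + 2)*(n + 1)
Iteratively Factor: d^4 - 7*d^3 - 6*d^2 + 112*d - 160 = (d - 5)*(d^3 - 2*d^2 - 16*d + 32) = (d - 5)*(d - 4)*(d^2 + 2*d - 8) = (d - 5)*(d - 4)*(d + 4)*(d - 2)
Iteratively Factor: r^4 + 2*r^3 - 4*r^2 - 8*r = (r + 2)*(r^3 - 4*r) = r*(r + 2)*(r^2 - 4) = r*(r + 2)^2*(r - 2)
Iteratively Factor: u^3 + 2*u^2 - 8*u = (u - 2)*(u^2 + 4*u) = u*(u - 2)*(u + 4)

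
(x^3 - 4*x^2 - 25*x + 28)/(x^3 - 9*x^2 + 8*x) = (x^2 - 3*x - 28)/(x*(x - 8))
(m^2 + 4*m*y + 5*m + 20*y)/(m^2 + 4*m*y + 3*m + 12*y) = (m + 5)/(m + 3)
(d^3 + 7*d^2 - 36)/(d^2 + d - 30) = (d^2 + d - 6)/(d - 5)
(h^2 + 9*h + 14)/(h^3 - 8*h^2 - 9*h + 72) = (h^2 + 9*h + 14)/(h^3 - 8*h^2 - 9*h + 72)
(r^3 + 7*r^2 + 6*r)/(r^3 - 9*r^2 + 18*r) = (r^2 + 7*r + 6)/(r^2 - 9*r + 18)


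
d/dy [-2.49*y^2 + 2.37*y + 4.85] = 2.37 - 4.98*y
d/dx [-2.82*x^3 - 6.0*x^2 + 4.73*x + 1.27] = -8.46*x^2 - 12.0*x + 4.73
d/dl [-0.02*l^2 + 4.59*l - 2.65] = 4.59 - 0.04*l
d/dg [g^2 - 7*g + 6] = 2*g - 7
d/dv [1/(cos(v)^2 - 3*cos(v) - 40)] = (2*cos(v) - 3)*sin(v)/(sin(v)^2 + 3*cos(v) + 39)^2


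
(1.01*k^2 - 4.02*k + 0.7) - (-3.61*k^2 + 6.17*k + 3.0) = 4.62*k^2 - 10.19*k - 2.3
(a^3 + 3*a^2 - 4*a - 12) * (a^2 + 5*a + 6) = a^5 + 8*a^4 + 17*a^3 - 14*a^2 - 84*a - 72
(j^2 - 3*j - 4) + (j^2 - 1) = 2*j^2 - 3*j - 5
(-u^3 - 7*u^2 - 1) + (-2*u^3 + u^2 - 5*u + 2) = -3*u^3 - 6*u^2 - 5*u + 1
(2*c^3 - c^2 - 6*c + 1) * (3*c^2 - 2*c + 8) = 6*c^5 - 7*c^4 + 7*c^2 - 50*c + 8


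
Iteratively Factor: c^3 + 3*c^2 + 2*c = (c + 1)*(c^2 + 2*c) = (c + 1)*(c + 2)*(c)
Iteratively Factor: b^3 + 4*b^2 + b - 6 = (b + 3)*(b^2 + b - 2) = (b + 2)*(b + 3)*(b - 1)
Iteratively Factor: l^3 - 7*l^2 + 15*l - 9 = (l - 3)*(l^2 - 4*l + 3) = (l - 3)^2*(l - 1)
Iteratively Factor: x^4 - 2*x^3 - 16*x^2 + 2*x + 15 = (x + 3)*(x^3 - 5*x^2 - x + 5) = (x + 1)*(x + 3)*(x^2 - 6*x + 5) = (x - 5)*(x + 1)*(x + 3)*(x - 1)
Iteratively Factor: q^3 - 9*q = (q - 3)*(q^2 + 3*q) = q*(q - 3)*(q + 3)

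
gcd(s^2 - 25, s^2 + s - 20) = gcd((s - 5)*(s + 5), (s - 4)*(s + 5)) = s + 5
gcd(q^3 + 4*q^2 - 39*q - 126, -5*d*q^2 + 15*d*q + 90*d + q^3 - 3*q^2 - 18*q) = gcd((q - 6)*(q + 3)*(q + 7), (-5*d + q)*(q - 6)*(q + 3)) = q^2 - 3*q - 18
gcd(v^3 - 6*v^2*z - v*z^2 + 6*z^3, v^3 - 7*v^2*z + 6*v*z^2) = v^2 - 7*v*z + 6*z^2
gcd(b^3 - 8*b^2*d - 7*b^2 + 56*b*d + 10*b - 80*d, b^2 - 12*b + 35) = b - 5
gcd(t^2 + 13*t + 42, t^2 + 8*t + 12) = t + 6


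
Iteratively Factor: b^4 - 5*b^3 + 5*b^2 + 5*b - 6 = (b - 1)*(b^3 - 4*b^2 + b + 6) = (b - 1)*(b + 1)*(b^2 - 5*b + 6) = (b - 2)*(b - 1)*(b + 1)*(b - 3)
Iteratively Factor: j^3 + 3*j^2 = (j)*(j^2 + 3*j) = j^2*(j + 3)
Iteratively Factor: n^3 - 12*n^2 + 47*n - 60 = (n - 4)*(n^2 - 8*n + 15) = (n - 5)*(n - 4)*(n - 3)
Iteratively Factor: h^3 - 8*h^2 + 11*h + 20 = (h + 1)*(h^2 - 9*h + 20) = (h - 4)*(h + 1)*(h - 5)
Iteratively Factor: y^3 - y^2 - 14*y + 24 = (y - 2)*(y^2 + y - 12) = (y - 3)*(y - 2)*(y + 4)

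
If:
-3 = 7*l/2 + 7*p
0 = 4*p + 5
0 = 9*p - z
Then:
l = 23/14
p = -5/4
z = -45/4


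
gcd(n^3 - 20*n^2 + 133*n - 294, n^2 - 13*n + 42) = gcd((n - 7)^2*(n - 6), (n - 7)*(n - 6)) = n^2 - 13*n + 42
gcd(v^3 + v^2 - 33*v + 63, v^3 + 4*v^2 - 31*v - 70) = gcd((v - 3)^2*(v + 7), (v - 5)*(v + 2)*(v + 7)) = v + 7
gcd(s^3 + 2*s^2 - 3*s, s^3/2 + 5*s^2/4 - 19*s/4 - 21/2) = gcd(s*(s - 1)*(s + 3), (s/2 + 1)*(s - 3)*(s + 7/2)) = 1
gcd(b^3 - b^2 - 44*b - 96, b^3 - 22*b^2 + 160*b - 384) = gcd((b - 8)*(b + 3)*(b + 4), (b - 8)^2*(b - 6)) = b - 8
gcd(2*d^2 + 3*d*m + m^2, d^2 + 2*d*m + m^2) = d + m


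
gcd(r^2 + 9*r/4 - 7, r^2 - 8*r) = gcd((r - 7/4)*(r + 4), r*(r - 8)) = 1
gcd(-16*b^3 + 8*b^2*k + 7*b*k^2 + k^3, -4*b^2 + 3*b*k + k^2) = 4*b^2 - 3*b*k - k^2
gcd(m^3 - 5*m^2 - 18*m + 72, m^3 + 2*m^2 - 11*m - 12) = m^2 + m - 12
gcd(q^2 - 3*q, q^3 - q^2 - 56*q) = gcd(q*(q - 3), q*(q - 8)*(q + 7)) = q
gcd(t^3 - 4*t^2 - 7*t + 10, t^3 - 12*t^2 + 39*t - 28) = t - 1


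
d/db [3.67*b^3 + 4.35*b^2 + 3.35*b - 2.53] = 11.01*b^2 + 8.7*b + 3.35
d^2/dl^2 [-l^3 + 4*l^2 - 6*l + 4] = 8 - 6*l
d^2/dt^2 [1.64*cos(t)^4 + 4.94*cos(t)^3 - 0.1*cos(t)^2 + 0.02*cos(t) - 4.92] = -26.24*cos(t)^4 - 44.46*cos(t)^3 + 20.08*cos(t)^2 + 29.62*cos(t) - 0.199999999999996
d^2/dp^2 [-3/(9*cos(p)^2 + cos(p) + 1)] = 3*(324*sin(p)^4 - 127*sin(p)^2 - 139*cos(p)/4 + 27*cos(3*p)/4 - 181)/(-9*sin(p)^2 + cos(p) + 10)^3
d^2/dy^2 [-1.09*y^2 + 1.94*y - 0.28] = -2.18000000000000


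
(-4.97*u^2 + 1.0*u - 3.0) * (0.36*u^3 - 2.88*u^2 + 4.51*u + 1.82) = -1.7892*u^5 + 14.6736*u^4 - 26.3747*u^3 + 4.1046*u^2 - 11.71*u - 5.46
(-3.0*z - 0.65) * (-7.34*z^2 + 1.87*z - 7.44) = 22.02*z^3 - 0.839*z^2 + 21.1045*z + 4.836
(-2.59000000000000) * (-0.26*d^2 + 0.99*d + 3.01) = 0.6734*d^2 - 2.5641*d - 7.7959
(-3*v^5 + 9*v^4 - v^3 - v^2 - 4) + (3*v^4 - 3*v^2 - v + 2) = -3*v^5 + 12*v^4 - v^3 - 4*v^2 - v - 2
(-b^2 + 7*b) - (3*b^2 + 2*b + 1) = -4*b^2 + 5*b - 1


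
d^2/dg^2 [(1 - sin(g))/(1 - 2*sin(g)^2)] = (-36*sin(g)^5 + 16*sin(g)^4 - 16*sin(g)^2 + 28*sin(g) - 9*sin(3*g) + 2*sin(5*g) - 4)/(2*sin(g)^2 - 1)^3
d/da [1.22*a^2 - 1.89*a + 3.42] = 2.44*a - 1.89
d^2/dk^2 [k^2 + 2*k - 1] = 2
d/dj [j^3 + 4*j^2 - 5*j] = 3*j^2 + 8*j - 5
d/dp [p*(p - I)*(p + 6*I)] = 3*p^2 + 10*I*p + 6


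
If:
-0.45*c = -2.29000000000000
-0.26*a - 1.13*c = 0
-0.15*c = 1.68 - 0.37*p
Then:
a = -22.12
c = 5.09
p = 6.60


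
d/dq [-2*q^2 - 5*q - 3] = -4*q - 5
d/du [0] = 0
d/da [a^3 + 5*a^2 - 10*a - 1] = 3*a^2 + 10*a - 10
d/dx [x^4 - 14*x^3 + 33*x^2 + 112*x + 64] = 4*x^3 - 42*x^2 + 66*x + 112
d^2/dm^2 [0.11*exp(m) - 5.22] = 0.11*exp(m)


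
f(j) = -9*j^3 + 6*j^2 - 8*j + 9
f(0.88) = 0.47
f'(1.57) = -55.71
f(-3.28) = 417.38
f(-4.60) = 1048.78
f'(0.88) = -18.35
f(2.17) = -72.07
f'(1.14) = -29.41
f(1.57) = -23.60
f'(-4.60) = -634.52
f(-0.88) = 26.82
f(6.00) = -1767.00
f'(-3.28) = -337.84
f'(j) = -27*j^2 + 12*j - 8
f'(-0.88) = -39.47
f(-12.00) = 16521.00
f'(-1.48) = -84.90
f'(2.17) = -109.10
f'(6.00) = -908.00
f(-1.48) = 63.16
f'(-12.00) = -4040.00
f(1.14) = -5.66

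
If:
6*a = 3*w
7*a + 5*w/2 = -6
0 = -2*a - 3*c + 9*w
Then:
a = -1/2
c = -8/3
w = -1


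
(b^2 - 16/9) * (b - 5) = b^3 - 5*b^2 - 16*b/9 + 80/9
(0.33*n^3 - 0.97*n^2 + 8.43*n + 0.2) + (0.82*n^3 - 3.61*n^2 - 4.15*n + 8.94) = 1.15*n^3 - 4.58*n^2 + 4.28*n + 9.14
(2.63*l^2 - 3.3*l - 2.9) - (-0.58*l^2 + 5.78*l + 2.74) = 3.21*l^2 - 9.08*l - 5.64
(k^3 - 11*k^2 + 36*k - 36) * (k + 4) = k^4 - 7*k^3 - 8*k^2 + 108*k - 144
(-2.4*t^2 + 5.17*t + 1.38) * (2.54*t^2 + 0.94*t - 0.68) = -6.096*t^4 + 10.8758*t^3 + 9.997*t^2 - 2.2184*t - 0.9384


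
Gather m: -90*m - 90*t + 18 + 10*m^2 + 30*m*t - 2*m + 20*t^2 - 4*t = 10*m^2 + m*(30*t - 92) + 20*t^2 - 94*t + 18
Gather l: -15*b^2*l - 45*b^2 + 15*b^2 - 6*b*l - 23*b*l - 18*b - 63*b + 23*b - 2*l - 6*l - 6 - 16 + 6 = -30*b^2 - 58*b + l*(-15*b^2 - 29*b - 8) - 16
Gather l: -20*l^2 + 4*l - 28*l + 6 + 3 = -20*l^2 - 24*l + 9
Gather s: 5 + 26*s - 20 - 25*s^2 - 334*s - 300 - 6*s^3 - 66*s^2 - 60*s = -6*s^3 - 91*s^2 - 368*s - 315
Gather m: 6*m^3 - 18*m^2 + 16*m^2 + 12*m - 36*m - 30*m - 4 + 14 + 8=6*m^3 - 2*m^2 - 54*m + 18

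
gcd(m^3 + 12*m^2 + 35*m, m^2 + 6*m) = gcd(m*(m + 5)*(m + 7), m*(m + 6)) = m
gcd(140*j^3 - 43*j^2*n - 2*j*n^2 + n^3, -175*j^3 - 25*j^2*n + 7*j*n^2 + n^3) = 35*j^2 - 2*j*n - n^2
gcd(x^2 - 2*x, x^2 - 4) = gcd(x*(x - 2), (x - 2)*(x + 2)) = x - 2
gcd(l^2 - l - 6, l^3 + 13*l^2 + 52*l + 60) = l + 2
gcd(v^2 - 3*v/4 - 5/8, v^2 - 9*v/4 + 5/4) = v - 5/4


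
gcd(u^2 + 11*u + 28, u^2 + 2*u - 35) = u + 7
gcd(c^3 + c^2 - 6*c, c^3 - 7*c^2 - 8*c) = c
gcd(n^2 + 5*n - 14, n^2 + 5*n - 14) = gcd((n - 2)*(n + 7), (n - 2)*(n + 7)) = n^2 + 5*n - 14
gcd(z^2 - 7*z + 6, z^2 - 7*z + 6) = z^2 - 7*z + 6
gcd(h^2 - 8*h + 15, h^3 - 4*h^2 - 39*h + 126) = h - 3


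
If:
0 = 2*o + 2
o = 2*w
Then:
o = -1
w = -1/2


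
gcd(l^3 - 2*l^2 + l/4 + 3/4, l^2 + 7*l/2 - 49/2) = 1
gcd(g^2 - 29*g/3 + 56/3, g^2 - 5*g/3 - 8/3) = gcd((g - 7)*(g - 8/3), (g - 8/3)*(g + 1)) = g - 8/3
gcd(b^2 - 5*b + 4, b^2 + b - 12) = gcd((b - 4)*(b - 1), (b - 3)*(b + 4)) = 1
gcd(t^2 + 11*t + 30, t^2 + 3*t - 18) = t + 6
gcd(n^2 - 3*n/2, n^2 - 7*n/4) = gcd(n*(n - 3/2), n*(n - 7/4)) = n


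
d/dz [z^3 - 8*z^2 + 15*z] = 3*z^2 - 16*z + 15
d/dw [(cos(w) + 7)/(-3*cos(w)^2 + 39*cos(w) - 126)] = (sin(w)^2 - 14*cos(w) + 132)*sin(w)/(3*(cos(w)^2 - 13*cos(w) + 42)^2)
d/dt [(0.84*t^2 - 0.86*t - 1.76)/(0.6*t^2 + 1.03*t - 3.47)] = (1.3812*t^2 - 3.7176*t + 4.797)/(0.36*t^4 + 1.236*t^3 - 3.1031*t^2 - 7.1482*t + 12.0409)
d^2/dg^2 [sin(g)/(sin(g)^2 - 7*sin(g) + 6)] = (-sin(g)^4 - 8*sin(g)^3 + 30*sin(g)^2 - 12*sin(g) - 84)/((sin(g) - 6)^3*(sin(g) - 1)^2)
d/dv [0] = 0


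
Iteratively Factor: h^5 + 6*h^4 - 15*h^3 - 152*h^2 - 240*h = (h + 3)*(h^4 + 3*h^3 - 24*h^2 - 80*h) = (h + 3)*(h + 4)*(h^3 - h^2 - 20*h) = h*(h + 3)*(h + 4)*(h^2 - h - 20) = h*(h - 5)*(h + 3)*(h + 4)*(h + 4)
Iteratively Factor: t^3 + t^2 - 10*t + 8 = (t - 2)*(t^2 + 3*t - 4) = (t - 2)*(t + 4)*(t - 1)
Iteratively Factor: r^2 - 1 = (r + 1)*(r - 1)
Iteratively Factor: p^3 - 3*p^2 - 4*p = (p + 1)*(p^2 - 4*p) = (p - 4)*(p + 1)*(p)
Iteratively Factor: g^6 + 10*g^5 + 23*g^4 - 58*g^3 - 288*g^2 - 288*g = (g - 3)*(g^5 + 13*g^4 + 62*g^3 + 128*g^2 + 96*g) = (g - 3)*(g + 3)*(g^4 + 10*g^3 + 32*g^2 + 32*g) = g*(g - 3)*(g + 3)*(g^3 + 10*g^2 + 32*g + 32) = g*(g - 3)*(g + 2)*(g + 3)*(g^2 + 8*g + 16) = g*(g - 3)*(g + 2)*(g + 3)*(g + 4)*(g + 4)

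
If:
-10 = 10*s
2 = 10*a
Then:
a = 1/5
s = -1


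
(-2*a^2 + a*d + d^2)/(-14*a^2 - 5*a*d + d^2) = (a - d)/(7*a - d)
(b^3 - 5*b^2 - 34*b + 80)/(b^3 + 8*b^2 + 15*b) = (b^2 - 10*b + 16)/(b*(b + 3))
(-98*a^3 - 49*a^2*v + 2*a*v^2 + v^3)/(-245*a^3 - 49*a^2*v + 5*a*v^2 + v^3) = (2*a + v)/(5*a + v)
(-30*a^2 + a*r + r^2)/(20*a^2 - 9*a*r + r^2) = (6*a + r)/(-4*a + r)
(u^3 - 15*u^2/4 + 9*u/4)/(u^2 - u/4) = (4*u^2 - 15*u + 9)/(4*u - 1)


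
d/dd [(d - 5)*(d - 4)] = 2*d - 9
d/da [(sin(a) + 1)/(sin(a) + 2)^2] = -sin(2*a)/(2*(sin(a) + 2)^3)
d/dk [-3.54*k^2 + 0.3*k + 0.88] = 0.3 - 7.08*k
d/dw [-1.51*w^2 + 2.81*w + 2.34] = 2.81 - 3.02*w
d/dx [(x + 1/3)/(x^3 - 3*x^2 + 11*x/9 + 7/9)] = 6*(5 - 3*x)/(9*x^4 - 60*x^3 + 142*x^2 - 140*x + 49)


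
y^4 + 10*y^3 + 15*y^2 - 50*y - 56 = (y - 2)*(y + 1)*(y + 4)*(y + 7)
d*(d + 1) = d^2 + d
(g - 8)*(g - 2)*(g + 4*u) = g^3 + 4*g^2*u - 10*g^2 - 40*g*u + 16*g + 64*u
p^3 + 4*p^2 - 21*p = p*(p - 3)*(p + 7)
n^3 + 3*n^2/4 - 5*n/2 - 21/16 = (n - 3/2)*(n + 1/2)*(n + 7/4)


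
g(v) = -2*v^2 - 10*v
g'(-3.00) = 2.00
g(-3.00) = 12.00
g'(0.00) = -10.00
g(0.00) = 0.00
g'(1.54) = -16.16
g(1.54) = -20.14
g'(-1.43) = -4.28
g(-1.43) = 10.21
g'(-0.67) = -7.32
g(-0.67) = 5.80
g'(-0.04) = -9.84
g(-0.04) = 0.40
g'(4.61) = -28.44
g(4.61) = -88.60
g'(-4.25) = 7.00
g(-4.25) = 6.38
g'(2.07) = -18.28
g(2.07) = -29.27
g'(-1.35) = -4.60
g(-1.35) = 9.86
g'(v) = -4*v - 10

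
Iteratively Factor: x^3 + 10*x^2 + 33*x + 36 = (x + 3)*(x^2 + 7*x + 12) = (x + 3)^2*(x + 4)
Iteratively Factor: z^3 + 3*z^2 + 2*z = (z)*(z^2 + 3*z + 2) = z*(z + 2)*(z + 1)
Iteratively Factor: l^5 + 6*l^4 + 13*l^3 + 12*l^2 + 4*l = (l + 2)*(l^4 + 4*l^3 + 5*l^2 + 2*l) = (l + 2)^2*(l^3 + 2*l^2 + l) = (l + 1)*(l + 2)^2*(l^2 + l) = (l + 1)^2*(l + 2)^2*(l)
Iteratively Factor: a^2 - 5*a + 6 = (a - 2)*(a - 3)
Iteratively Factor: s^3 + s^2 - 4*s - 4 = (s - 2)*(s^2 + 3*s + 2) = (s - 2)*(s + 2)*(s + 1)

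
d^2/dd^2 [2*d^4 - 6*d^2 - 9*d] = 24*d^2 - 12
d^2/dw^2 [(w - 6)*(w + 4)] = 2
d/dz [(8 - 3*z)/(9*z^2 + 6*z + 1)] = 3*(3*z - 17)/(27*z^3 + 27*z^2 + 9*z + 1)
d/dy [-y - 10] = -1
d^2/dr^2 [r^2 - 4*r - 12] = 2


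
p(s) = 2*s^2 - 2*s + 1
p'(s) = 4*s - 2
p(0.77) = 0.65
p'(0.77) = 1.08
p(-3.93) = 39.75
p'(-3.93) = -17.72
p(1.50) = 2.50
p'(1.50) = 4.00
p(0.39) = 0.52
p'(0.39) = -0.44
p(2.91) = 12.12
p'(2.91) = 9.64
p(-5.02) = 61.44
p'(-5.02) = -22.08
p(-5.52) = 72.98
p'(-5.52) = -24.08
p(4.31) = 29.53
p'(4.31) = 15.24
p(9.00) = 145.00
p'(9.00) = 34.00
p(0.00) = 1.00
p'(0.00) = -2.00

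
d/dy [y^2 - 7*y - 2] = 2*y - 7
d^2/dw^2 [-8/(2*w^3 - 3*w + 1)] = 48*(2*w*(2*w^3 - 3*w + 1) - 3*(2*w^2 - 1)^2)/(2*w^3 - 3*w + 1)^3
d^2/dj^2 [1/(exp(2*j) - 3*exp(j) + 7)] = ((3 - 4*exp(j))*(exp(2*j) - 3*exp(j) + 7) + 2*(2*exp(j) - 3)^2*exp(j))*exp(j)/(exp(2*j) - 3*exp(j) + 7)^3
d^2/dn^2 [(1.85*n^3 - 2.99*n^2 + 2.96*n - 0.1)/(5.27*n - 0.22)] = (102.75973*n^3 - 12.86934*n^2 + 0.537239999999997*n + 1.019636)/(146.363183*n^3 - 18.330114*n^2 + 0.765204*n - 0.010648)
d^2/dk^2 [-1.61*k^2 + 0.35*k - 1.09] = -3.22000000000000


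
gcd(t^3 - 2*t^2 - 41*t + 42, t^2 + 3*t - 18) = t + 6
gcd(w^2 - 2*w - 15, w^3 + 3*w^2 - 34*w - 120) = 1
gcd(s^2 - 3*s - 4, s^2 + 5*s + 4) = s + 1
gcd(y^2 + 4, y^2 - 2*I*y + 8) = y + 2*I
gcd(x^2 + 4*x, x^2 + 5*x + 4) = x + 4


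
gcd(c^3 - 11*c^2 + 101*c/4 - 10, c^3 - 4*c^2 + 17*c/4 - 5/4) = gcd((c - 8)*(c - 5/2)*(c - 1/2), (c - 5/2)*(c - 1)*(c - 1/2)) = c^2 - 3*c + 5/4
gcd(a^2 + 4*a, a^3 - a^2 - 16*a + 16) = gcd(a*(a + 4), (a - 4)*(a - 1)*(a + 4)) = a + 4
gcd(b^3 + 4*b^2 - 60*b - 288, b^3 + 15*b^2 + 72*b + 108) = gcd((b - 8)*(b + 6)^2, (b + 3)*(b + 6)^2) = b^2 + 12*b + 36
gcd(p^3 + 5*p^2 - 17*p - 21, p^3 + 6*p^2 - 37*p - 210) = p + 7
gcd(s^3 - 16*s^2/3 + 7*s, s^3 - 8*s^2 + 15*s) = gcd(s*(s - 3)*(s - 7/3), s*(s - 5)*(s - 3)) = s^2 - 3*s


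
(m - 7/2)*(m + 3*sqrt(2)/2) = m^2 - 7*m/2 + 3*sqrt(2)*m/2 - 21*sqrt(2)/4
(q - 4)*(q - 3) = q^2 - 7*q + 12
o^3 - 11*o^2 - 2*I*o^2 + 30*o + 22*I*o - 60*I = (o - 6)*(o - 5)*(o - 2*I)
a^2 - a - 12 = (a - 4)*(a + 3)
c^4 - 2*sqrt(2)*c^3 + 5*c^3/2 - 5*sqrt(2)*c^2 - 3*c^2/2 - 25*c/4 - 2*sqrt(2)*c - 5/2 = (c + 1/2)*(c + 2)*(c - 5*sqrt(2)/2)*(c + sqrt(2)/2)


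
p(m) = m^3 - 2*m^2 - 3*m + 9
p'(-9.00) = 276.00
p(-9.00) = -855.00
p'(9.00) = 204.00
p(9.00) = 549.00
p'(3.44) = 18.74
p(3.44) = 15.72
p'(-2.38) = 23.51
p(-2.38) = -8.67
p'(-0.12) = -2.48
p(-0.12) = 9.33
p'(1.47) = -2.40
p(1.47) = 3.44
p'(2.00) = 1.00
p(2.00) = 3.00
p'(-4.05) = 62.41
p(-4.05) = -78.09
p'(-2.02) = 17.32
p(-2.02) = -1.34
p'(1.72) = -1.00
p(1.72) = 3.01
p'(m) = 3*m^2 - 4*m - 3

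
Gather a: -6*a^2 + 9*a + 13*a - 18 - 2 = -6*a^2 + 22*a - 20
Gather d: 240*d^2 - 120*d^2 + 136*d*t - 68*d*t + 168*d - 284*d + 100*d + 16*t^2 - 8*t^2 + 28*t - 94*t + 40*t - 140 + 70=120*d^2 + d*(68*t - 16) + 8*t^2 - 26*t - 70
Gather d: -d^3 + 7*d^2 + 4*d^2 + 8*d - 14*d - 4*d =-d^3 + 11*d^2 - 10*d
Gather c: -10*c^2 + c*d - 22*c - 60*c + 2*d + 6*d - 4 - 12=-10*c^2 + c*(d - 82) + 8*d - 16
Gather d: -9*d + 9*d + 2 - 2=0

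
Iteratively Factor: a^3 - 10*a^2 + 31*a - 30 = (a - 2)*(a^2 - 8*a + 15) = (a - 3)*(a - 2)*(a - 5)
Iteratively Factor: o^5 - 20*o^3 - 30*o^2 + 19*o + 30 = (o - 5)*(o^4 + 5*o^3 + 5*o^2 - 5*o - 6) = (o - 5)*(o + 2)*(o^3 + 3*o^2 - o - 3) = (o - 5)*(o - 1)*(o + 2)*(o^2 + 4*o + 3) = (o - 5)*(o - 1)*(o + 1)*(o + 2)*(o + 3)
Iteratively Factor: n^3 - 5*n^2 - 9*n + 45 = (n + 3)*(n^2 - 8*n + 15) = (n - 3)*(n + 3)*(n - 5)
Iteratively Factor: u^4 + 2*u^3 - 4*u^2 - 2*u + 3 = (u - 1)*(u^3 + 3*u^2 - u - 3) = (u - 1)*(u + 3)*(u^2 - 1) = (u - 1)^2*(u + 3)*(u + 1)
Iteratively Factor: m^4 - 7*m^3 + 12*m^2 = (m)*(m^3 - 7*m^2 + 12*m) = m^2*(m^2 - 7*m + 12) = m^2*(m - 3)*(m - 4)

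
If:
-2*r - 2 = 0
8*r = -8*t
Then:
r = -1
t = 1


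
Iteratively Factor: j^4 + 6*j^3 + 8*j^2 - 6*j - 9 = (j - 1)*(j^3 + 7*j^2 + 15*j + 9) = (j - 1)*(j + 3)*(j^2 + 4*j + 3) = (j - 1)*(j + 3)^2*(j + 1)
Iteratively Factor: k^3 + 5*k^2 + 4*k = (k + 1)*(k^2 + 4*k) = k*(k + 1)*(k + 4)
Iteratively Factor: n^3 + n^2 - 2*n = (n + 2)*(n^2 - n) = n*(n + 2)*(n - 1)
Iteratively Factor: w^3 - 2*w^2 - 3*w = (w + 1)*(w^2 - 3*w) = w*(w + 1)*(w - 3)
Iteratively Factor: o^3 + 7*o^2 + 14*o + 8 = (o + 2)*(o^2 + 5*o + 4) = (o + 2)*(o + 4)*(o + 1)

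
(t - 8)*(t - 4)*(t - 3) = t^3 - 15*t^2 + 68*t - 96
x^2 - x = x*(x - 1)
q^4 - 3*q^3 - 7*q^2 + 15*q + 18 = (q - 3)^2*(q + 1)*(q + 2)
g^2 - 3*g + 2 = (g - 2)*(g - 1)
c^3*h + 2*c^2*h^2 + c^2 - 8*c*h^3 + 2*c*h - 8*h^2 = (c - 2*h)*(c + 4*h)*(c*h + 1)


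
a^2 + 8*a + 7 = (a + 1)*(a + 7)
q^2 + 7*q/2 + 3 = (q + 3/2)*(q + 2)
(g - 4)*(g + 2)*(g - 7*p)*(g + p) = g^4 - 6*g^3*p - 2*g^3 - 7*g^2*p^2 + 12*g^2*p - 8*g^2 + 14*g*p^2 + 48*g*p + 56*p^2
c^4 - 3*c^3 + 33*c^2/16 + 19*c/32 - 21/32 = (c - 7/4)*(c - 1)*(c - 3/4)*(c + 1/2)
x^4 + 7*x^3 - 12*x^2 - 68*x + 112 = (x - 2)^2*(x + 4)*(x + 7)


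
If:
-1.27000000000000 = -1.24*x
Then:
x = 1.02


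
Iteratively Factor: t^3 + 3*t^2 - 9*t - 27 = (t + 3)*(t^2 - 9) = (t + 3)^2*(t - 3)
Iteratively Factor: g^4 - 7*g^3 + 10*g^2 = (g - 2)*(g^3 - 5*g^2) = (g - 5)*(g - 2)*(g^2) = g*(g - 5)*(g - 2)*(g)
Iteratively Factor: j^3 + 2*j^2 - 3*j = (j + 3)*(j^2 - j) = j*(j + 3)*(j - 1)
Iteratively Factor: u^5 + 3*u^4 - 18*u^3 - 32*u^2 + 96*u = (u + 4)*(u^4 - u^3 - 14*u^2 + 24*u) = (u + 4)^2*(u^3 - 5*u^2 + 6*u) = u*(u + 4)^2*(u^2 - 5*u + 6) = u*(u - 3)*(u + 4)^2*(u - 2)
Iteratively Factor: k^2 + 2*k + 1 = (k + 1)*(k + 1)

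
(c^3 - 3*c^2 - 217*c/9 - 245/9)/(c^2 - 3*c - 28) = (c^2 + 4*c + 35/9)/(c + 4)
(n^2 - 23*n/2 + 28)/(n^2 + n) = (n^2 - 23*n/2 + 28)/(n*(n + 1))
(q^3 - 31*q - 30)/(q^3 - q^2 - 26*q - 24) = (q + 5)/(q + 4)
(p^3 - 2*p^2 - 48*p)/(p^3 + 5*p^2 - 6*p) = (p - 8)/(p - 1)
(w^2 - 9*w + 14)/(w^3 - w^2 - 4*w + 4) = (w - 7)/(w^2 + w - 2)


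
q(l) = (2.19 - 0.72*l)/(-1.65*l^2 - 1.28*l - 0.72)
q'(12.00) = -0.00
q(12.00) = 0.03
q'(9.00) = -0.00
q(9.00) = 0.03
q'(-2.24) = -0.50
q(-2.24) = -0.62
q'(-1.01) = -4.21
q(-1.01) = -2.63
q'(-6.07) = -0.03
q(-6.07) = -0.12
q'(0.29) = 3.51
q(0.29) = -1.61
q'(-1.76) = -1.02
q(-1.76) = -0.97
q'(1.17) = 0.51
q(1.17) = -0.30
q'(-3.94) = -0.10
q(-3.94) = -0.24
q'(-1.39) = -1.99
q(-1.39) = -1.50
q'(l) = (2.19 - 0.72*l)*(3.3*l + 1.28)/(-1.65*l^2 - 1.28*l - 0.72)^2 - 0.72/(-1.65*l^2 - 1.28*l - 0.72)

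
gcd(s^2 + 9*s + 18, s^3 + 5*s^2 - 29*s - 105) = s + 3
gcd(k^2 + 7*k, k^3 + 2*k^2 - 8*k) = k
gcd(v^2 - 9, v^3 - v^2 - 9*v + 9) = v^2 - 9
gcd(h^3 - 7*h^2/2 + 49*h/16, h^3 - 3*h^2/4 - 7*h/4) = h^2 - 7*h/4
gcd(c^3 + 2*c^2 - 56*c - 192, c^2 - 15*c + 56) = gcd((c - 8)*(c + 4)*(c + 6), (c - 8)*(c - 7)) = c - 8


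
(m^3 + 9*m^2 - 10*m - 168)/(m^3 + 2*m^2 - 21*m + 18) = (m^2 + 3*m - 28)/(m^2 - 4*m + 3)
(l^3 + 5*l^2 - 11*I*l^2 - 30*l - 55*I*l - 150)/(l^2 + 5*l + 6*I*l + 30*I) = (l^2 - 11*I*l - 30)/(l + 6*I)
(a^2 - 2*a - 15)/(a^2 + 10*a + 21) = (a - 5)/(a + 7)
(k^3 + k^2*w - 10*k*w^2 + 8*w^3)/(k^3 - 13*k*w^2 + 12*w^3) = (-k + 2*w)/(-k + 3*w)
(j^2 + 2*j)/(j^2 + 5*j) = (j + 2)/(j + 5)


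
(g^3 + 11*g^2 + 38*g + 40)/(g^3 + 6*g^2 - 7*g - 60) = (g + 2)/(g - 3)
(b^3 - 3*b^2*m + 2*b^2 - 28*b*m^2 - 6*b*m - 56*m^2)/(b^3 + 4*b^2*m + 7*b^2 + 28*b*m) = (b^2 - 7*b*m + 2*b - 14*m)/(b*(b + 7))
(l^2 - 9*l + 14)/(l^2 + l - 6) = (l - 7)/(l + 3)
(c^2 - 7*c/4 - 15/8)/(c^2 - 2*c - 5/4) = (4*c + 3)/(2*(2*c + 1))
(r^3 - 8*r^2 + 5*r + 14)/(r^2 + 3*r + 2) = (r^2 - 9*r + 14)/(r + 2)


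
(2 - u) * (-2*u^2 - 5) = 2*u^3 - 4*u^2 + 5*u - 10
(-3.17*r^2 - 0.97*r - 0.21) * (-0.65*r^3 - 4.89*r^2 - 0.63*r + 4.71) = 2.0605*r^5 + 16.1318*r^4 + 6.8769*r^3 - 13.2927*r^2 - 4.4364*r - 0.9891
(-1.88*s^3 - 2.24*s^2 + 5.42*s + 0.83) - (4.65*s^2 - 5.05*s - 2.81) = -1.88*s^3 - 6.89*s^2 + 10.47*s + 3.64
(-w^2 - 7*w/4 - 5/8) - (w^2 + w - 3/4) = -2*w^2 - 11*w/4 + 1/8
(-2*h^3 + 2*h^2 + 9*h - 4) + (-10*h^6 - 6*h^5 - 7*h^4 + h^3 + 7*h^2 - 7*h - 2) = -10*h^6 - 6*h^5 - 7*h^4 - h^3 + 9*h^2 + 2*h - 6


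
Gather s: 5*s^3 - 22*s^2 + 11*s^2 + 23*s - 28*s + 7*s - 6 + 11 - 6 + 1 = 5*s^3 - 11*s^2 + 2*s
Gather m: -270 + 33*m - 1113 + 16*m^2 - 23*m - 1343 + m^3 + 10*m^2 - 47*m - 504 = m^3 + 26*m^2 - 37*m - 3230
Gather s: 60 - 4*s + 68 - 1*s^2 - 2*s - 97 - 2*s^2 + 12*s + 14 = -3*s^2 + 6*s + 45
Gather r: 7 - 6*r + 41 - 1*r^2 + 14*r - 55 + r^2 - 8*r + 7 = 0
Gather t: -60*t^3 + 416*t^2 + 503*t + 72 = -60*t^3 + 416*t^2 + 503*t + 72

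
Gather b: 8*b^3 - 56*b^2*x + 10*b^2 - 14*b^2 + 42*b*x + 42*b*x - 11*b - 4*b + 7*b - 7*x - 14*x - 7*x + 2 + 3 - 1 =8*b^3 + b^2*(-56*x - 4) + b*(84*x - 8) - 28*x + 4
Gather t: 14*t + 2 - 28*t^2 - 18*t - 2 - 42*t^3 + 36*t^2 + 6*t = -42*t^3 + 8*t^2 + 2*t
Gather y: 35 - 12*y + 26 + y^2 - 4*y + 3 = y^2 - 16*y + 64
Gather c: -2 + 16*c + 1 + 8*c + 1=24*c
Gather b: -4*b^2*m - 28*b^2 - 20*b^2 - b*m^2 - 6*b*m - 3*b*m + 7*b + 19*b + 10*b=b^2*(-4*m - 48) + b*(-m^2 - 9*m + 36)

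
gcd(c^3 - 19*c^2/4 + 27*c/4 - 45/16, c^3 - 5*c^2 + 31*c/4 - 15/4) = c^2 - 4*c + 15/4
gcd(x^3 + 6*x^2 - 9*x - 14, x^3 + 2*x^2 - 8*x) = x - 2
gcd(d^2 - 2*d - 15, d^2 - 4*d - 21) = d + 3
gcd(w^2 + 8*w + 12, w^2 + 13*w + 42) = w + 6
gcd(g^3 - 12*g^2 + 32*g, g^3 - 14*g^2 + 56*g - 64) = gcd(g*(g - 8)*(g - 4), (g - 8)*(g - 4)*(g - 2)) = g^2 - 12*g + 32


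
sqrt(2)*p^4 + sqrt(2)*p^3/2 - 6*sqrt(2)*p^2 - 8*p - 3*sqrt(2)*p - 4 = (p - 2*sqrt(2))*(p + sqrt(2))^2*(sqrt(2)*p + sqrt(2)/2)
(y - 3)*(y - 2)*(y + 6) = y^3 + y^2 - 24*y + 36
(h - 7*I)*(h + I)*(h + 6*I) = h^3 + 43*h + 42*I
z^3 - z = z*(z - 1)*(z + 1)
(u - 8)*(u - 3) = u^2 - 11*u + 24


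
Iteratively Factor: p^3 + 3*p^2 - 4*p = (p - 1)*(p^2 + 4*p) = p*(p - 1)*(p + 4)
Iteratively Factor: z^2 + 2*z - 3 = (z + 3)*(z - 1)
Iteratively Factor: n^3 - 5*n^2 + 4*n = (n - 4)*(n^2 - n) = n*(n - 4)*(n - 1)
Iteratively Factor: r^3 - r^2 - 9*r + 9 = (r - 1)*(r^2 - 9) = (r - 1)*(r + 3)*(r - 3)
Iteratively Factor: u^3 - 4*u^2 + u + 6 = (u + 1)*(u^2 - 5*u + 6) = (u - 3)*(u + 1)*(u - 2)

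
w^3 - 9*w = w*(w - 3)*(w + 3)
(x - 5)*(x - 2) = x^2 - 7*x + 10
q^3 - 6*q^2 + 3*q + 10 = (q - 5)*(q - 2)*(q + 1)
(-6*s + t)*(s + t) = -6*s^2 - 5*s*t + t^2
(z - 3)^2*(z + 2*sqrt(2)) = z^3 - 6*z^2 + 2*sqrt(2)*z^2 - 12*sqrt(2)*z + 9*z + 18*sqrt(2)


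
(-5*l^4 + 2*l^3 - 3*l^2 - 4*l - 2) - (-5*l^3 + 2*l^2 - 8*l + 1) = -5*l^4 + 7*l^3 - 5*l^2 + 4*l - 3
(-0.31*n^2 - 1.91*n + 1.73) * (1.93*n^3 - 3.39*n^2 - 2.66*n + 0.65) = -0.5983*n^5 - 2.6354*n^4 + 10.6384*n^3 - 0.9856*n^2 - 5.8433*n + 1.1245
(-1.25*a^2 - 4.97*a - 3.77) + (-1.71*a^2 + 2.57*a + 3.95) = -2.96*a^2 - 2.4*a + 0.18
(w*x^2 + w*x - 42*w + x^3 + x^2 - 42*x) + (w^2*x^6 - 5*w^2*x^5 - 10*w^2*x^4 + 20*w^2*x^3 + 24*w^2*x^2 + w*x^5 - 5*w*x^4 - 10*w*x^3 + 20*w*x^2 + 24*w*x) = w^2*x^6 - 5*w^2*x^5 - 10*w^2*x^4 + 20*w^2*x^3 + 24*w^2*x^2 + w*x^5 - 5*w*x^4 - 10*w*x^3 + 21*w*x^2 + 25*w*x - 42*w + x^3 + x^2 - 42*x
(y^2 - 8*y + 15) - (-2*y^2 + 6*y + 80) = 3*y^2 - 14*y - 65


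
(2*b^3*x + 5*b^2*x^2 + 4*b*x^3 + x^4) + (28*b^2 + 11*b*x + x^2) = 2*b^3*x + 5*b^2*x^2 + 28*b^2 + 4*b*x^3 + 11*b*x + x^4 + x^2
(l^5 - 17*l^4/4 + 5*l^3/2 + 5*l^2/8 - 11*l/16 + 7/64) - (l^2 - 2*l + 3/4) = l^5 - 17*l^4/4 + 5*l^3/2 - 3*l^2/8 + 21*l/16 - 41/64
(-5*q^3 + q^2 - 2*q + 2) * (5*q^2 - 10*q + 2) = -25*q^5 + 55*q^4 - 30*q^3 + 32*q^2 - 24*q + 4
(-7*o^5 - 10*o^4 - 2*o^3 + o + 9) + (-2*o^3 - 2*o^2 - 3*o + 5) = -7*o^5 - 10*o^4 - 4*o^3 - 2*o^2 - 2*o + 14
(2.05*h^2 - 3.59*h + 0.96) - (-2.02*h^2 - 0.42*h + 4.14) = 4.07*h^2 - 3.17*h - 3.18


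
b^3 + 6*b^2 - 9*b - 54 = (b - 3)*(b + 3)*(b + 6)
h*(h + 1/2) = h^2 + h/2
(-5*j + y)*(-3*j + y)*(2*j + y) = 30*j^3 - j^2*y - 6*j*y^2 + y^3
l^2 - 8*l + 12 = (l - 6)*(l - 2)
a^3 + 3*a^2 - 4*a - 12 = (a - 2)*(a + 2)*(a + 3)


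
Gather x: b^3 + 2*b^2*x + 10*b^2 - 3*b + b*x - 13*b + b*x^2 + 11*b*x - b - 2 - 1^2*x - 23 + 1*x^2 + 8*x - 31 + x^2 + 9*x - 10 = b^3 + 10*b^2 - 17*b + x^2*(b + 2) + x*(2*b^2 + 12*b + 16) - 66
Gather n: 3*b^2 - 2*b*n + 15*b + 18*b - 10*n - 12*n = 3*b^2 + 33*b + n*(-2*b - 22)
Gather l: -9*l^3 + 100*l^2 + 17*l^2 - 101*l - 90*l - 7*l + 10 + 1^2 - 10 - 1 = -9*l^3 + 117*l^2 - 198*l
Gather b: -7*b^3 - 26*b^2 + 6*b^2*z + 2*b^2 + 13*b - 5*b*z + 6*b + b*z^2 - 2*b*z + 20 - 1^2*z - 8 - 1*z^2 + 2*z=-7*b^3 + b^2*(6*z - 24) + b*(z^2 - 7*z + 19) - z^2 + z + 12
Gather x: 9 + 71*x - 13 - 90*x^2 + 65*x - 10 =-90*x^2 + 136*x - 14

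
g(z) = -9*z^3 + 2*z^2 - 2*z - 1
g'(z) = -27*z^2 + 4*z - 2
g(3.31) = -312.09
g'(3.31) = -284.57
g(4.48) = -779.06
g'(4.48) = -525.98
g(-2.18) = 106.11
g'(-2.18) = -139.03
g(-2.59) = 173.96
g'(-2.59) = -193.48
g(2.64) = -157.94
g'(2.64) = -179.62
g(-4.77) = 1030.83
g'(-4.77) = -635.41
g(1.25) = -17.95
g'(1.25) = -39.19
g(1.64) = -38.60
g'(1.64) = -68.06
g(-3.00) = 266.00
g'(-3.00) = -257.00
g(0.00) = -1.00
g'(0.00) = -2.00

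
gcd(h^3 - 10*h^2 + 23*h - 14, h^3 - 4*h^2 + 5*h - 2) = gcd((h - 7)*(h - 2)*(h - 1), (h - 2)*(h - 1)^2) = h^2 - 3*h + 2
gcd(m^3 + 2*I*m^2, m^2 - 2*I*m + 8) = m + 2*I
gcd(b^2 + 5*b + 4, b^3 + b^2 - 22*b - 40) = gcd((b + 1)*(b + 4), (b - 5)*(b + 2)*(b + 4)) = b + 4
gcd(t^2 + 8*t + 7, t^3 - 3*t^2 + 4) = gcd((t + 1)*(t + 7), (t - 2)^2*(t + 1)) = t + 1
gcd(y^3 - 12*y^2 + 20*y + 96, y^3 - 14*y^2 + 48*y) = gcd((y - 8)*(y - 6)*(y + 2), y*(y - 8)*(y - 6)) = y^2 - 14*y + 48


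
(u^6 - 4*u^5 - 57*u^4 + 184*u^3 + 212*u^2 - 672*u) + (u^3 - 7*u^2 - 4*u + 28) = u^6 - 4*u^5 - 57*u^4 + 185*u^3 + 205*u^2 - 676*u + 28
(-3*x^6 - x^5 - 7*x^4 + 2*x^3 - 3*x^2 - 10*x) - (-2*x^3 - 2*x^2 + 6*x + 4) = -3*x^6 - x^5 - 7*x^4 + 4*x^3 - x^2 - 16*x - 4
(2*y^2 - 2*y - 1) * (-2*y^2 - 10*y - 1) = -4*y^4 - 16*y^3 + 20*y^2 + 12*y + 1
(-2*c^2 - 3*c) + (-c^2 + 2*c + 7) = -3*c^2 - c + 7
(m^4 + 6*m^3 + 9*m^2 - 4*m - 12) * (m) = m^5 + 6*m^4 + 9*m^3 - 4*m^2 - 12*m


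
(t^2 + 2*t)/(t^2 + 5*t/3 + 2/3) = 3*t*(t + 2)/(3*t^2 + 5*t + 2)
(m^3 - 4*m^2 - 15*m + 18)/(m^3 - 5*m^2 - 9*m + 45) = (m^2 - 7*m + 6)/(m^2 - 8*m + 15)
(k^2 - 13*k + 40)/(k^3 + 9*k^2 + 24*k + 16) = (k^2 - 13*k + 40)/(k^3 + 9*k^2 + 24*k + 16)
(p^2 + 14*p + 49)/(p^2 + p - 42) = (p + 7)/(p - 6)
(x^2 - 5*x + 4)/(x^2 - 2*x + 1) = (x - 4)/(x - 1)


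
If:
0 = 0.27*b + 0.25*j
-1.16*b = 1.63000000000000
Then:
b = -1.41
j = 1.52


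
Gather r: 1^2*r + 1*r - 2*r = 0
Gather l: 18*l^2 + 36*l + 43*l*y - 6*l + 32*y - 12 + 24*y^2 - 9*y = 18*l^2 + l*(43*y + 30) + 24*y^2 + 23*y - 12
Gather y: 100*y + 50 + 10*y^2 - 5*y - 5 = 10*y^2 + 95*y + 45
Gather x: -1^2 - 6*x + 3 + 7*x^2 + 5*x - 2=7*x^2 - x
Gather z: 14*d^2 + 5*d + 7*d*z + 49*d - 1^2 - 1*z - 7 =14*d^2 + 54*d + z*(7*d - 1) - 8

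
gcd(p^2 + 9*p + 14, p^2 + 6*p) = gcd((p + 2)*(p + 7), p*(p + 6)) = 1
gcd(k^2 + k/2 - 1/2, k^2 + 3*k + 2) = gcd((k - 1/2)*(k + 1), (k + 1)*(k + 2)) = k + 1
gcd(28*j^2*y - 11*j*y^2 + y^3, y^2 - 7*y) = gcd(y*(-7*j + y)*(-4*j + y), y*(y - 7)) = y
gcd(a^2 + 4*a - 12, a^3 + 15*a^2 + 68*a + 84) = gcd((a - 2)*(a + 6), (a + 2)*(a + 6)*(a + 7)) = a + 6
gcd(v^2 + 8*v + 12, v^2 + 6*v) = v + 6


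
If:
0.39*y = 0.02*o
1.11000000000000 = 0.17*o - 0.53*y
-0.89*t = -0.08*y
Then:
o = 7.77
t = 0.04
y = 0.40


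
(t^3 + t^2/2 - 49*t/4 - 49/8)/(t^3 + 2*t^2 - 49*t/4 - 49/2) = (t + 1/2)/(t + 2)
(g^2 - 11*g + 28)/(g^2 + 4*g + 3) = (g^2 - 11*g + 28)/(g^2 + 4*g + 3)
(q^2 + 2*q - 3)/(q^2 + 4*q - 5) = (q + 3)/(q + 5)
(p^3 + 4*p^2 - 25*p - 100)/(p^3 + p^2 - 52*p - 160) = (p - 5)/(p - 8)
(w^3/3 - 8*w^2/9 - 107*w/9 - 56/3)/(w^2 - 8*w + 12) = (3*w^3 - 8*w^2 - 107*w - 168)/(9*(w^2 - 8*w + 12))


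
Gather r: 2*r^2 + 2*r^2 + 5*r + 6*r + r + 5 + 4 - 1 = 4*r^2 + 12*r + 8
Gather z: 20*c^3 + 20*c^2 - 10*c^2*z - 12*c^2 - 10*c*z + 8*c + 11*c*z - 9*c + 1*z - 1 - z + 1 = 20*c^3 + 8*c^2 - c + z*(-10*c^2 + c)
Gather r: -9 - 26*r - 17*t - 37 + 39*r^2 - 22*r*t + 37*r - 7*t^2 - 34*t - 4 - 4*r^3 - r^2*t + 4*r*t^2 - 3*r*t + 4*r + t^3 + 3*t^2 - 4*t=-4*r^3 + r^2*(39 - t) + r*(4*t^2 - 25*t + 15) + t^3 - 4*t^2 - 55*t - 50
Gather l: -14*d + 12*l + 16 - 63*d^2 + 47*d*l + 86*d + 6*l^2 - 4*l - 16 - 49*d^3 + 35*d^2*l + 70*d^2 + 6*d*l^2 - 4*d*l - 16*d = -49*d^3 + 7*d^2 + 56*d + l^2*(6*d + 6) + l*(35*d^2 + 43*d + 8)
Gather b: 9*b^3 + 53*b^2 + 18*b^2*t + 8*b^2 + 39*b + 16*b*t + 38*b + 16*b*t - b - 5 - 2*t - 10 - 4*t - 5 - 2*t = 9*b^3 + b^2*(18*t + 61) + b*(32*t + 76) - 8*t - 20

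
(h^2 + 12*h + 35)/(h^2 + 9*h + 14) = (h + 5)/(h + 2)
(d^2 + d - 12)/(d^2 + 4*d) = (d - 3)/d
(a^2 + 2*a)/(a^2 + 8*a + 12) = a/(a + 6)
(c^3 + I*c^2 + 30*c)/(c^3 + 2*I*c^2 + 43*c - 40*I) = c*(c + 6*I)/(c^2 + 7*I*c + 8)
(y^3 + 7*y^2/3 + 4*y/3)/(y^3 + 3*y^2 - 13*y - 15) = y*(3*y + 4)/(3*(y^2 + 2*y - 15))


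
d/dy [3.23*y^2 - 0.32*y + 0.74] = 6.46*y - 0.32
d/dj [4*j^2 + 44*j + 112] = 8*j + 44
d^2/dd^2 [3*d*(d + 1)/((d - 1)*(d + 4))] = 12*(-d^3 + 6*d^2 + 6*d + 14)/(d^6 + 9*d^5 + 15*d^4 - 45*d^3 - 60*d^2 + 144*d - 64)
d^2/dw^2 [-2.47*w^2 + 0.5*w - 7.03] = -4.94000000000000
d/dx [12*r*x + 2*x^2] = 12*r + 4*x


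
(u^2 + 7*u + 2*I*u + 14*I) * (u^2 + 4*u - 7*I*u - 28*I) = u^4 + 11*u^3 - 5*I*u^3 + 42*u^2 - 55*I*u^2 + 154*u - 140*I*u + 392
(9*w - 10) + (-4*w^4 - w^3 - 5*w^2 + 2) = -4*w^4 - w^3 - 5*w^2 + 9*w - 8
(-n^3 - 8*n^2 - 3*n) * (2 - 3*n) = 3*n^4 + 22*n^3 - 7*n^2 - 6*n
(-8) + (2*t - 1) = 2*t - 9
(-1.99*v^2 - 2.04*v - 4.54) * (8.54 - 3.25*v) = 6.4675*v^3 - 10.3646*v^2 - 2.6666*v - 38.7716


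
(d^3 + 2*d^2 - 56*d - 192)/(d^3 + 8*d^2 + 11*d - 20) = (d^2 - 2*d - 48)/(d^2 + 4*d - 5)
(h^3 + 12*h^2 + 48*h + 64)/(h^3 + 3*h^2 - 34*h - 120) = (h^2 + 8*h + 16)/(h^2 - h - 30)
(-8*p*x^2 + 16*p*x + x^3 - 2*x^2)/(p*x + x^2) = (-8*p*x + 16*p + x^2 - 2*x)/(p + x)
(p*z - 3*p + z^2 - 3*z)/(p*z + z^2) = (z - 3)/z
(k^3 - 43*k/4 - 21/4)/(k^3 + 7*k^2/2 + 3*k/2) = (k - 7/2)/k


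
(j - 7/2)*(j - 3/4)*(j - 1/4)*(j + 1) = j^4 - 7*j^3/2 - 13*j^2/16 + 97*j/32 - 21/32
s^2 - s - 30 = (s - 6)*(s + 5)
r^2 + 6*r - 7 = (r - 1)*(r + 7)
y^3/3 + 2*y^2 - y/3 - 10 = (y/3 + 1)*(y - 2)*(y + 5)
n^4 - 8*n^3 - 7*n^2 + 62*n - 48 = (n - 8)*(n - 2)*(n - 1)*(n + 3)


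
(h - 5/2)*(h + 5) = h^2 + 5*h/2 - 25/2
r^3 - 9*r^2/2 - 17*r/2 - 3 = (r - 6)*(r + 1/2)*(r + 1)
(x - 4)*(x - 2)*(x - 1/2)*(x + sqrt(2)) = x^4 - 13*x^3/2 + sqrt(2)*x^3 - 13*sqrt(2)*x^2/2 + 11*x^2 - 4*x + 11*sqrt(2)*x - 4*sqrt(2)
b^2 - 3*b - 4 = (b - 4)*(b + 1)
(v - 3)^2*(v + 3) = v^3 - 3*v^2 - 9*v + 27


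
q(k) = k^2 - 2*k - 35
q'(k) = 2*k - 2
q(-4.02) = -10.80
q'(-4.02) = -10.04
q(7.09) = 1.09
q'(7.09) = 12.18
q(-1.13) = -31.46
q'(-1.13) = -4.26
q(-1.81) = -28.10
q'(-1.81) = -5.62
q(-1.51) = -29.70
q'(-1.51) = -5.02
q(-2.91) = -20.71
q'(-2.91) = -7.82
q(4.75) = -21.94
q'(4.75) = 7.50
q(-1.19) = -31.20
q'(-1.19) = -4.38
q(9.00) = 28.00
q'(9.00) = 16.00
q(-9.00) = 64.00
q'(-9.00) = -20.00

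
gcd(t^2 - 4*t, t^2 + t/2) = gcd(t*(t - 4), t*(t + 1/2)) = t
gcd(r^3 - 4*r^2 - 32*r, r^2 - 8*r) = r^2 - 8*r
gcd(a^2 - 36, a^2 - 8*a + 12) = a - 6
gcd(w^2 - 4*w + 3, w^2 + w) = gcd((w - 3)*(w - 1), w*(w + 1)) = 1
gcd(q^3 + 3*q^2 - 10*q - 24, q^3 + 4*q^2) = q + 4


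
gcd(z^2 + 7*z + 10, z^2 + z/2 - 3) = z + 2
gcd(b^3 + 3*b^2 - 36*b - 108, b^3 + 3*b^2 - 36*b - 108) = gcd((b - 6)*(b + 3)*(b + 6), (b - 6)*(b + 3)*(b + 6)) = b^3 + 3*b^2 - 36*b - 108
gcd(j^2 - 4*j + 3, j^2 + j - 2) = j - 1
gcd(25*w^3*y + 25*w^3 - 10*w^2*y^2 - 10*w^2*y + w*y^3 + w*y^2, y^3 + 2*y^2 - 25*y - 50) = 1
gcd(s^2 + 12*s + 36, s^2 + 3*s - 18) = s + 6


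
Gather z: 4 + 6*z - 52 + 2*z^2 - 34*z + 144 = 2*z^2 - 28*z + 96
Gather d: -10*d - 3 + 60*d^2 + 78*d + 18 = 60*d^2 + 68*d + 15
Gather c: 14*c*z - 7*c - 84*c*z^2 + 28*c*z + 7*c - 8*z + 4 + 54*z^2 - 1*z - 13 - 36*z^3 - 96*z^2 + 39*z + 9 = c*(-84*z^2 + 42*z) - 36*z^3 - 42*z^2 + 30*z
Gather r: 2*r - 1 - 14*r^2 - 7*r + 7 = -14*r^2 - 5*r + 6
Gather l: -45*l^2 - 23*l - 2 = -45*l^2 - 23*l - 2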